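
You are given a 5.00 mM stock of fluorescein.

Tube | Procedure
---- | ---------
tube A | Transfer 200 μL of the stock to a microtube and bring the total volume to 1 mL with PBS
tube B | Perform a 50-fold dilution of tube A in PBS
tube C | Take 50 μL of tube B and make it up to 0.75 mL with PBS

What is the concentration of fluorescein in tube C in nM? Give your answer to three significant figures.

Step 1: 200 μL brought to 1 mL → factor 1000/200 = 5
Step 2: 50-fold → factor 50
Step 3: 50 μL brought to 0.75 mL → factor 750/50 = 15
Overall dilution factor = 5 × 50 × 15 = 3750
Final = 5.00 mM / 3750 = 0.001333 mM = 1.33 × 10^3 nM

1.33 × 10^3 nM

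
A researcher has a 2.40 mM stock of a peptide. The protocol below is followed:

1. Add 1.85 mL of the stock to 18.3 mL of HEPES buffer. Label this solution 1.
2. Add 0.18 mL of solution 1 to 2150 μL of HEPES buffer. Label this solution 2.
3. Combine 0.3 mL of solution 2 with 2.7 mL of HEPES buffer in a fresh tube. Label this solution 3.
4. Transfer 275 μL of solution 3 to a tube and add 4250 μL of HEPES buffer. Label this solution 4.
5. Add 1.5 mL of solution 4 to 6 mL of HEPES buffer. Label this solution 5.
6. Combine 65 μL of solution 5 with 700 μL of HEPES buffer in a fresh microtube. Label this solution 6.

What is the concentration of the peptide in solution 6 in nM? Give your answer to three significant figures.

1.76 nM

Step 1: 1.85 mL + 18.3 mL = 20.15 mL total → factor 20.15/1.85 = 10.892
Step 2: 0.18 mL + 2150 μL = 2.33 mL total → factor 2.33/0.18 = 12.944
Step 3: 0.3 mL + 2.7 mL = 3 mL total → factor 3/0.3 = 10
Step 4: 275 μL + 4250 μL = 4525 μL total → factor 4525/275 = 16.455
Step 5: 1.5 mL + 6 mL = 7.5 mL total → factor 7.5/1.5 = 5
Step 6: 65 μL + 700 μL = 765 μL total → factor 765/65 = 11.769
Overall dilution factor = 10.892 × 12.944 × 10 × 16.455 × 5 × 11.769 = 1.3652 × 10^6
Final = 2.40 mM / 1.3652 × 10^6 = 1.758 × 10^-6 mM = 1.76 nM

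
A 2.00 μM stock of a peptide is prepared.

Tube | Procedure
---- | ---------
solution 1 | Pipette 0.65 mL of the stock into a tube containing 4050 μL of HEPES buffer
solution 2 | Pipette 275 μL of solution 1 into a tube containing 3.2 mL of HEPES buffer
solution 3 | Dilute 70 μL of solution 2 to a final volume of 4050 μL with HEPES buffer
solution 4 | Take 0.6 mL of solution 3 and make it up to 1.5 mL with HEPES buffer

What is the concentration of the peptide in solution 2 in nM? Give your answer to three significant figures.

21.9 nM

Step 1: 0.65 mL + 4050 μL = 4.7 mL total → factor 4.7/0.65 = 7.2308
Step 2: 275 μL + 3.2 mL = 3475 μL total → factor 3475/275 = 12.636
Dilution factor through solution 2 = 7.2308 × 12.636 = 91.371
[solution 2] = 2.00 μM / 91.371 = 0.02189 μM = 21.9 nM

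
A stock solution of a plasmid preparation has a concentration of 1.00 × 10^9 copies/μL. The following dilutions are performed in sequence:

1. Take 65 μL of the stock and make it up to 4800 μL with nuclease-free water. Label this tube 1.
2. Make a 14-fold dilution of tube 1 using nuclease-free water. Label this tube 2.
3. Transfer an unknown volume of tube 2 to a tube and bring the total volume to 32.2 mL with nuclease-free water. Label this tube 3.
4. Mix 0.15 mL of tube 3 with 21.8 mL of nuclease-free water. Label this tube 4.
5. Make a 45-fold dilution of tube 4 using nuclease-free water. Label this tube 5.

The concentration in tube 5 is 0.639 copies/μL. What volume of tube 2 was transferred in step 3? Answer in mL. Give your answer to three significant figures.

Step 1: 65 μL brought to 4800 μL → factor 4800/65 = 73.846
Step 2: 14-fold → factor 14
Step 3: v brought to 32.2 mL → factor = 32.2 mL/v
Step 4: 0.15 mL + 21.8 mL = 21.95 mL total → factor 21.95/0.15 = 146.33
Step 5: 45-fold → factor 45
Product of known-step factors = 6.8079 × 10^6
Overall factor = 1.00 × 10^9 copies/μL / (0.639 copies/μL) = 1.5649 × 10^9
Step-3 factor = 1.5649 × 10^9 / 6.8079 × 10^6 = 229.87
v = 32.2 mL / 229.87 = 0.140 mL

0.140 mL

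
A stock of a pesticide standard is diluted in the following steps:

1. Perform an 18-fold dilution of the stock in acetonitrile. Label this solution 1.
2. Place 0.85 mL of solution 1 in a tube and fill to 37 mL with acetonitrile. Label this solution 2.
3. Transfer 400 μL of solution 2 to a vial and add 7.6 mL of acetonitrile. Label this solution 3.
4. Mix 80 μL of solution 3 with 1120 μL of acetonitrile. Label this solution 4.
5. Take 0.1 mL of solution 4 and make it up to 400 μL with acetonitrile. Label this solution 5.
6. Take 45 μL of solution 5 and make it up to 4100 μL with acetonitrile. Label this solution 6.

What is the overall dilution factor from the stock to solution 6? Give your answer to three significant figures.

Step 1: 18-fold → factor 18
Step 2: 0.85 mL brought to 37 mL → factor 37/0.85 = 43.529
Step 3: 400 μL + 7.6 mL = 8000 μL total → factor 8000/400 = 20
Step 4: 80 μL + 1120 μL = 1200 μL total → factor 1200/80 = 15
Step 5: 0.1 mL brought to 400 μL → factor 0.4/0.1 = 4
Step 6: 45 μL brought to 4100 μL → factor 4100/45 = 91.111
Overall dilution factor = 18 × 43.529 × 20 × 15 × 4 × 91.111 = 8.5666 × 10^7

8.57 × 10^7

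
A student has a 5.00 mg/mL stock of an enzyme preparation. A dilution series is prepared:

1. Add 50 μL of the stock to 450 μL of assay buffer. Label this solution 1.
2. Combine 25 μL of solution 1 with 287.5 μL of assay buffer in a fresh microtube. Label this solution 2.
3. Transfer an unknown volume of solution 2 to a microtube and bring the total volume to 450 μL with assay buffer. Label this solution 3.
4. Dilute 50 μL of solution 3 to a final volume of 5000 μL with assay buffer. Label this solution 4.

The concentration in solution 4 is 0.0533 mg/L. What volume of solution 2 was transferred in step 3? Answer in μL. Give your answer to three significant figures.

Step 1: 50 μL + 450 μL = 500 μL total → factor 500/50 = 10
Step 2: 25 μL + 287.5 μL = 312.5 μL total → factor 312.5/25 = 12.5
Step 3: v brought to 450 μL → factor = 450 μL/v
Step 4: 50 μL brought to 5000 μL → factor 5000/50 = 100
Product of known-step factors = 12500
Overall factor = 5.00 mg/mL / (0.0533 mg/L) = 93809
Step-3 factor = 93809 / 12500 = 7.5047
v = 450 μL / 7.5047 = 60.0 μL

60.0 μL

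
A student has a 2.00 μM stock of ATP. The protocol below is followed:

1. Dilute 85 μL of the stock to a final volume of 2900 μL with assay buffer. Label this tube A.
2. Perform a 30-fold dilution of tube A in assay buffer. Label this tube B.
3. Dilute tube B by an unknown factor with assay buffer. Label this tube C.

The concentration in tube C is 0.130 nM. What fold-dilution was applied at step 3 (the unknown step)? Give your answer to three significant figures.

Step 1: 85 μL brought to 2900 μL → factor 2900/85 = 34.118
Step 2: 30-fold → factor 30
Step 3: unknown factor x
Product of known-step factors = 1023.5
Overall factor = 2.00 μM / (0.130 nM) = 15385
x = 15385 / 1023.5 = 15.0

15.0-fold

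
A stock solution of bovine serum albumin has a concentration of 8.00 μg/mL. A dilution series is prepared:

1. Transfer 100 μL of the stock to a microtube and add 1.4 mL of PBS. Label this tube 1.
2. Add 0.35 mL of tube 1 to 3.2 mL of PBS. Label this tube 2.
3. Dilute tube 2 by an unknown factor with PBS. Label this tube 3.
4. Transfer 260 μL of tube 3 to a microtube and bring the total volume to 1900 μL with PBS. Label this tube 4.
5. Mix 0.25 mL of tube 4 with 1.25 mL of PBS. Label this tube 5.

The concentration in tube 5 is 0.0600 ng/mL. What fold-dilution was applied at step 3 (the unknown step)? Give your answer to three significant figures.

20.0-fold

Step 1: 100 μL + 1.4 mL = 1500 μL total → factor 1500/100 = 15
Step 2: 0.35 mL + 3.2 mL = 3.55 mL total → factor 3.55/0.35 = 10.143
Step 3: unknown factor x
Step 4: 260 μL brought to 1900 μL → factor 1900/260 = 7.3077
Step 5: 0.25 mL + 1.25 mL = 1.5 mL total → factor 1.5/0.25 = 6
Product of known-step factors = 6670.9
Overall factor = 8.00 μg/mL / (0.0600 ng/mL) = 1.3333 × 10^5
x = 1.3333 × 10^5 / 6670.9 = 20.0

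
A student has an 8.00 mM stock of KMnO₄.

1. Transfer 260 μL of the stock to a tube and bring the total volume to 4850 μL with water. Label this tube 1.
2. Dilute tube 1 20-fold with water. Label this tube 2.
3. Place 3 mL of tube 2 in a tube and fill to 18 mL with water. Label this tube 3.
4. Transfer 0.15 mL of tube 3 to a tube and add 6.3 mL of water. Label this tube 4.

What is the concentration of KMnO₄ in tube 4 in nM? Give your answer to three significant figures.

Step 1: 260 μL brought to 4850 μL → factor 4850/260 = 18.654
Step 2: 20-fold → factor 20
Step 3: 3 mL brought to 18 mL → factor 18/3 = 6
Step 4: 0.15 mL + 6.3 mL = 6.45 mL total → factor 6.45/0.15 = 43
Overall dilution factor = 18.654 × 20 × 6 × 43 = 96254
Final = 8.00 mM / 96254 = 8.311 × 10^-5 mM = 83.1 nM

83.1 nM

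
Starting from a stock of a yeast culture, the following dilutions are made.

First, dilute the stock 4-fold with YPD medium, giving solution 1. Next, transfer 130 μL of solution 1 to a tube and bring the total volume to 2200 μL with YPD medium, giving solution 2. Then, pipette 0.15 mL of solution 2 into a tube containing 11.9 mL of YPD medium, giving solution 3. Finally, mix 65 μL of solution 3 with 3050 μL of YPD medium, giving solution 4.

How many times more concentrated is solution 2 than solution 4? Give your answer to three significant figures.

Step 1: 4-fold → factor 4
Step 2: 130 μL brought to 2200 μL → factor 2200/130 = 16.923
Step 3: 0.15 mL + 11.9 mL = 12.05 mL total → factor 12.05/0.15 = 80.333
Step 4: 65 μL + 3050 μL = 3115 μL total → factor 3115/65 = 47.923
Dilution factor to solution 2 = 67.692; to solution 4 = 2.606 × 10^5
[solution 2]/[solution 4] = (factor to solution 4)/(factor to solution 2) = 2.606 × 10^5/67.692 = 3.85 × 10^3

3.85 × 10^3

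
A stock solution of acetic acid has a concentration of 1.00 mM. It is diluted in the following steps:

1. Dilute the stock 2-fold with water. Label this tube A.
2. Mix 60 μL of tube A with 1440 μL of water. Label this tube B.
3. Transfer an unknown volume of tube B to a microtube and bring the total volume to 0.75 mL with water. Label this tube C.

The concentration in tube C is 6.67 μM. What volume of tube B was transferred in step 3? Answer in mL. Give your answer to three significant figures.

0.250 mL

Step 1: 2-fold → factor 2
Step 2: 60 μL + 1440 μL = 1500 μL total → factor 1500/60 = 25
Step 3: v brought to 0.75 mL → factor = 0.75 mL/v
Product of known-step factors = 50
Overall factor = 1.00 mM / (6.67 μM) = 149.93
Step-3 factor = 149.93 / 50 = 2.9985
v = 0.75 mL / 2.9985 = 0.250 mL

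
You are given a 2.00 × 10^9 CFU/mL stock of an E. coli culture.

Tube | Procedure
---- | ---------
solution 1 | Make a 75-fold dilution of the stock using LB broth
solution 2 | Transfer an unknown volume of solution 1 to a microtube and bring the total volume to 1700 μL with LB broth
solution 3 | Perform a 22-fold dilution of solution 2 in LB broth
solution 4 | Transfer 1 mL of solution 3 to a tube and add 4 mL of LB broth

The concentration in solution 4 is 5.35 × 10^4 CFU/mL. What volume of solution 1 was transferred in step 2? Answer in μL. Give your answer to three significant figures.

Step 1: 75-fold → factor 75
Step 2: v brought to 1700 μL → factor = 1700 μL/v
Step 3: 22-fold → factor 22
Step 4: 1 mL + 4 mL = 5 mL total → factor 5/1 = 5
Product of known-step factors = 8250
Overall factor = 2.00 × 10^9 CFU/mL / (5.35 × 10^4 CFU/mL) = 37383
Step-2 factor = 37383 / 8250 = 4.5313
v = 1700 μL / 4.5313 = 375 μL

375 μL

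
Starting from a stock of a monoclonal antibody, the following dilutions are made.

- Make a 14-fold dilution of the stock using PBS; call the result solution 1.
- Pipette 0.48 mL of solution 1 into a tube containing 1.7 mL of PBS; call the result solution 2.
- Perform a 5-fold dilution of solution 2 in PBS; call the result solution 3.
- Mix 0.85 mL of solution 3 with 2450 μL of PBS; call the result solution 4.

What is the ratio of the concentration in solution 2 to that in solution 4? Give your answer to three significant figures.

19.4

Step 1: 14-fold → factor 14
Step 2: 0.48 mL + 1.7 mL = 2.18 mL total → factor 2.18/0.48 = 4.5417
Step 3: 5-fold → factor 5
Step 4: 0.85 mL + 2450 μL = 3.3 mL total → factor 3.3/0.85 = 3.8824
Dilution factor to solution 2 = 63.583; to solution 4 = 1234.3
[solution 2]/[solution 4] = (factor to solution 4)/(factor to solution 2) = 1234.3/63.583 = 19.4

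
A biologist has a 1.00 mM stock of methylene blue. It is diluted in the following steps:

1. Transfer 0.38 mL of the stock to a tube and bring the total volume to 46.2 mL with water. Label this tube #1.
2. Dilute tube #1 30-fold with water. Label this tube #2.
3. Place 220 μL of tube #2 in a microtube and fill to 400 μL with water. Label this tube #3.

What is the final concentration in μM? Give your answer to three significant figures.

Step 1: 0.38 mL brought to 46.2 mL → factor 46.2/0.38 = 121.58
Step 2: 30-fold → factor 30
Step 3: 220 μL brought to 400 μL → factor 400/220 = 1.8182
Overall dilution factor = 121.58 × 30 × 1.8182 = 6631.6
Final = 1.00 mM / 6631.6 = 0.0001508 mM = 0.151 μM

0.151 μM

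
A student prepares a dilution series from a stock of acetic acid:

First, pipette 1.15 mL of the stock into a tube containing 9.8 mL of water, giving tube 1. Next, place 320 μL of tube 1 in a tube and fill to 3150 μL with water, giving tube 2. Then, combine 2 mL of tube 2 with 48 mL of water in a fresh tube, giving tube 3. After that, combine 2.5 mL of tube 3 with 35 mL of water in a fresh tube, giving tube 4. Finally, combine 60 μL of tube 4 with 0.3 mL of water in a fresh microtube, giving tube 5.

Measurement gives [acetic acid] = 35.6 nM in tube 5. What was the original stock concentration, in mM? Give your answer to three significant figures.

Step 1: 1.15 mL + 9.8 mL = 10.95 mL total → factor 10.95/1.15 = 9.5217
Step 2: 320 μL brought to 3150 μL → factor 3150/320 = 9.8438
Step 3: 2 mL + 48 mL = 50 mL total → factor 50/2 = 25
Step 4: 2.5 mL + 35 mL = 37.5 mL total → factor 37.5/2.5 = 15
Step 5: 60 μL + 0.3 mL = 360 μL total → factor 360/60 = 6
Overall dilution factor = 9.5217 × 9.8438 × 25 × 15 × 6 = 2.1089 × 10^5
Stock = 35.6 nM × 2.1089 × 10^5 = 7.508 × 10^6 nM = 7.51 mM

7.51 mM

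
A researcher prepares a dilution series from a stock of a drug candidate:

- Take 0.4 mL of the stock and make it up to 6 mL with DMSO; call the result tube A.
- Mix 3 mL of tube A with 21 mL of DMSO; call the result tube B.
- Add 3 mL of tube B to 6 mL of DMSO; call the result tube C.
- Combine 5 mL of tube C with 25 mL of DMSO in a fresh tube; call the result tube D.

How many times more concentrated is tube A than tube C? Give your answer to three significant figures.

Step 1: 0.4 mL brought to 6 mL → factor 6/0.4 = 15
Step 2: 3 mL + 21 mL = 24 mL total → factor 24/3 = 8
Step 3: 3 mL + 6 mL = 9 mL total → factor 9/3 = 3
Dilution factor to tube A = 15; to tube C = 360
[tube A]/[tube C] = (factor to tube C)/(factor to tube A) = 360/15 = 24.0

24.0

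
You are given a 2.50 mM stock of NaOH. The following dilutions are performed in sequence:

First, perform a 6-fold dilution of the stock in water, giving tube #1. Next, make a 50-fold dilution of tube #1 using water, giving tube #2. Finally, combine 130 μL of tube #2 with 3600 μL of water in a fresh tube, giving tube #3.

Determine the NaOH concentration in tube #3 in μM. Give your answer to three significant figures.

Step 1: 6-fold → factor 6
Step 2: 50-fold → factor 50
Step 3: 130 μL + 3600 μL = 3730 μL total → factor 3730/130 = 28.692
Overall dilution factor = 6 × 50 × 28.692 = 8607.7
Final = 2.50 mM / 8607.7 = 0.0002904 mM = 0.290 μM

0.290 μM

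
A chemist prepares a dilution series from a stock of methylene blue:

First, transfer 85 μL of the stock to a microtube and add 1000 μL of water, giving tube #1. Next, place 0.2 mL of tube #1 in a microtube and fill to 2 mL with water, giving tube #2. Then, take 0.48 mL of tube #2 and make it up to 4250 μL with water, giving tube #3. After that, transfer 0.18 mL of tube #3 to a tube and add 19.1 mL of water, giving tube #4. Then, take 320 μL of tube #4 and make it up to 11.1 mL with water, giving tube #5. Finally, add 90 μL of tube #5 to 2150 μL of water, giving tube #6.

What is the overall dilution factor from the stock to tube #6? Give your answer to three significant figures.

Step 1: 85 μL + 1000 μL = 1085 μL total → factor 1085/85 = 12.765
Step 2: 0.2 mL brought to 2 mL → factor 2/0.2 = 10
Step 3: 0.48 mL brought to 4250 μL → factor 4.25/0.48 = 8.8542
Step 4: 0.18 mL + 19.1 mL = 19.28 mL total → factor 19.28/0.18 = 107.11
Step 5: 320 μL brought to 11.1 mL → factor 11100/320 = 34.688
Step 6: 90 μL + 2150 μL = 2240 μL total → factor 2240/90 = 24.889
Overall dilution factor = 12.765 × 10 × 8.8542 × 107.11 × 34.688 × 24.889 = 1.0451 × 10^8

1.05 × 10^8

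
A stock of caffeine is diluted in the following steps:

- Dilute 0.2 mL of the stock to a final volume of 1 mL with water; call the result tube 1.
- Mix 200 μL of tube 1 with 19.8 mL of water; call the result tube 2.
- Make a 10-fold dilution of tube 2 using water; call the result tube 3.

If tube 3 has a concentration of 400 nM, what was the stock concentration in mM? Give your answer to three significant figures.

2.00 mM

Step 1: 0.2 mL brought to 1 mL → factor 1/0.2 = 5
Step 2: 200 μL + 19.8 mL = 20000 μL total → factor 20000/200 = 100
Step 3: 10-fold → factor 10
Overall dilution factor = 5 × 100 × 10 = 5000
Stock = 400 nM × 5000 = 2.000 × 10^6 nM = 2.00 mM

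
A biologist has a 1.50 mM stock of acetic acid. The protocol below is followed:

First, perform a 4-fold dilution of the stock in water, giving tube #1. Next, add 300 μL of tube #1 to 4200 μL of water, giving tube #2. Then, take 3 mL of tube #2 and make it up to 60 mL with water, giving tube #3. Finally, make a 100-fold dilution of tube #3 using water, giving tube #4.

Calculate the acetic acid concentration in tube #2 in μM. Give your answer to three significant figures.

25.0 μM

Step 1: 4-fold → factor 4
Step 2: 300 μL + 4200 μL = 4500 μL total → factor 4500/300 = 15
Dilution factor through tube #2 = 4 × 15 = 60
[tube #2] = 1.50 mM / 60 = 0.02500 mM = 25.0 μM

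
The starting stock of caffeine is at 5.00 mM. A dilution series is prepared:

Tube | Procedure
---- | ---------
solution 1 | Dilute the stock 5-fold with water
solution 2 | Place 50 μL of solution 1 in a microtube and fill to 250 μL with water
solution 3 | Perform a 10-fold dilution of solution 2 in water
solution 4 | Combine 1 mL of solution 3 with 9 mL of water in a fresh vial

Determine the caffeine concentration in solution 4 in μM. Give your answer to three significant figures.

Step 1: 5-fold → factor 5
Step 2: 50 μL brought to 250 μL → factor 250/50 = 5
Step 3: 10-fold → factor 10
Step 4: 1 mL + 9 mL = 10 mL total → factor 10/1 = 10
Overall dilution factor = 5 × 5 × 10 × 10 = 2500
Final = 5.00 mM / 2500 = 0.002000 mM = 2.00 μM

2.00 μM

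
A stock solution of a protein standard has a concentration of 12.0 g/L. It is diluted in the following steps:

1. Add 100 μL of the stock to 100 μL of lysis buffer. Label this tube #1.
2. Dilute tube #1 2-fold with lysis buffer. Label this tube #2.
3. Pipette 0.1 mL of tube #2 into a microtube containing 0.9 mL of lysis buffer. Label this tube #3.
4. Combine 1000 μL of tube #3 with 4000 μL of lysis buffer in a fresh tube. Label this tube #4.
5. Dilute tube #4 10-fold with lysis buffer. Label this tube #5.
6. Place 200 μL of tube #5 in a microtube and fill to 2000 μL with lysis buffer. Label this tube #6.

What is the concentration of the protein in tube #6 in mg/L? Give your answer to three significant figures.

Step 1: 100 μL + 100 μL = 200 μL total → factor 200/100 = 2
Step 2: 2-fold → factor 2
Step 3: 0.1 mL + 0.9 mL = 1 mL total → factor 1/0.1 = 10
Step 4: 1000 μL + 4000 μL = 5000 μL total → factor 5000/1000 = 5
Step 5: 10-fold → factor 10
Step 6: 200 μL brought to 2000 μL → factor 2000/200 = 10
Overall dilution factor = 2 × 2 × 10 × 5 × 10 × 10 = 20000
Final = 12.0 g/L / 20000 = 0.0006000 g/L = 0.600 mg/L

0.600 mg/L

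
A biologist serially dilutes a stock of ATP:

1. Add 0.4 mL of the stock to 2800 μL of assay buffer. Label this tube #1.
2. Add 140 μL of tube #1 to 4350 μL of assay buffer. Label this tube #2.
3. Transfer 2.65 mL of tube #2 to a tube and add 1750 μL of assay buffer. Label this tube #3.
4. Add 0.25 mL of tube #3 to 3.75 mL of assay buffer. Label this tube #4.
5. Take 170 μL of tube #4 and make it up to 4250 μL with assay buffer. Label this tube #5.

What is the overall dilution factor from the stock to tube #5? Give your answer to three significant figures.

1.70 × 10^5

Step 1: 0.4 mL + 2800 μL = 3.2 mL total → factor 3.2/0.4 = 8
Step 2: 140 μL + 4350 μL = 4490 μL total → factor 4490/140 = 32.071
Step 3: 2.65 mL + 1750 μL = 4.4 mL total → factor 4.4/2.65 = 1.6604
Step 4: 0.25 mL + 3.75 mL = 4 mL total → factor 4/0.25 = 16
Step 5: 170 μL brought to 4250 μL → factor 4250/170 = 25
Overall dilution factor = 8 × 32.071 × 1.6604 × 16 × 25 = 1.704 × 10^5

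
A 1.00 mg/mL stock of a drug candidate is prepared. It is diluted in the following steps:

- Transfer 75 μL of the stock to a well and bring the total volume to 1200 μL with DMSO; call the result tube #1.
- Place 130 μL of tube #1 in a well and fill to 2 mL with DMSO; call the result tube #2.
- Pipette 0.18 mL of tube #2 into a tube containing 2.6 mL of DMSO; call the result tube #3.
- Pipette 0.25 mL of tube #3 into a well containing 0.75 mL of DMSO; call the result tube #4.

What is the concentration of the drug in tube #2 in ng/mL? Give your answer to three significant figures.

4.06 × 10^3 ng/mL

Step 1: 75 μL brought to 1200 μL → factor 1200/75 = 16
Step 2: 130 μL brought to 2 mL → factor 2000/130 = 15.385
Dilution factor through tube #2 = 16 × 15.385 = 246.15
[tube #2] = 1.00 mg/mL / 246.15 = 0.004063 mg/mL = 4.06 × 10^3 ng/mL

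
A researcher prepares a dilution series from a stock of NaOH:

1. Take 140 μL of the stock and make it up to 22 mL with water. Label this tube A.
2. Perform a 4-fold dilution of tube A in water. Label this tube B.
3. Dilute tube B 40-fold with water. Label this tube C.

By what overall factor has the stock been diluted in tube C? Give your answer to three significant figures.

Step 1: 140 μL brought to 22 mL → factor 22000/140 = 157.14
Step 2: 4-fold → factor 4
Step 3: 40-fold → factor 40
Overall dilution factor = 157.14 × 4 × 40 = 25143

2.51 × 10^4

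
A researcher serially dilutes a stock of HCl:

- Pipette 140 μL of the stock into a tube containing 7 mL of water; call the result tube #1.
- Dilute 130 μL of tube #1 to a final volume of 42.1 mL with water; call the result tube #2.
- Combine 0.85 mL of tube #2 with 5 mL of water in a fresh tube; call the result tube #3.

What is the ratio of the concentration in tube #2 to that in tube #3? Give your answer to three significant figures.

6.88

Step 1: 140 μL + 7 mL = 7140 μL total → factor 7140/140 = 51
Step 2: 130 μL brought to 42.1 mL → factor 42100/130 = 323.85
Step 3: 0.85 mL + 5 mL = 5.85 mL total → factor 5.85/0.85 = 6.8824
Dilution factor to tube #2 = 16516; to tube #3 = 1.1367 × 10^5
[tube #2]/[tube #3] = (factor to tube #3)/(factor to tube #2) = 1.1367 × 10^5/16516 = 6.88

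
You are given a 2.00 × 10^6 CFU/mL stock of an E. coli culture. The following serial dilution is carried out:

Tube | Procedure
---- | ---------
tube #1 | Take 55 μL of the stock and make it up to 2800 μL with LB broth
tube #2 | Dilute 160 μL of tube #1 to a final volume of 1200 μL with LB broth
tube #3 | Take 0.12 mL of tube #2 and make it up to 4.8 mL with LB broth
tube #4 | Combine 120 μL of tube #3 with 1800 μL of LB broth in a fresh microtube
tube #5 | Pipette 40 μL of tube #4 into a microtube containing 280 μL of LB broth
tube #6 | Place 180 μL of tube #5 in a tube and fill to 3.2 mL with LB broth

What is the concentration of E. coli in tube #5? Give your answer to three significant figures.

1.02 CFU/mL

Step 1: 55 μL brought to 2800 μL → factor 2800/55 = 50.909
Step 2: 160 μL brought to 1200 μL → factor 1200/160 = 7.5
Step 3: 0.12 mL brought to 4.8 mL → factor 4.8/0.12 = 40
Step 4: 120 μL + 1800 μL = 1920 μL total → factor 1920/120 = 16
Step 5: 40 μL + 280 μL = 320 μL total → factor 320/40 = 8
Dilution factor through tube #5 = 50.909 × 7.5 × 40 × 16 × 8 = 1.9549 × 10^6
[tube #5] = 2.00 × 10^6 CFU/mL / 1.9549 × 10^6 = 1.02 CFU/mL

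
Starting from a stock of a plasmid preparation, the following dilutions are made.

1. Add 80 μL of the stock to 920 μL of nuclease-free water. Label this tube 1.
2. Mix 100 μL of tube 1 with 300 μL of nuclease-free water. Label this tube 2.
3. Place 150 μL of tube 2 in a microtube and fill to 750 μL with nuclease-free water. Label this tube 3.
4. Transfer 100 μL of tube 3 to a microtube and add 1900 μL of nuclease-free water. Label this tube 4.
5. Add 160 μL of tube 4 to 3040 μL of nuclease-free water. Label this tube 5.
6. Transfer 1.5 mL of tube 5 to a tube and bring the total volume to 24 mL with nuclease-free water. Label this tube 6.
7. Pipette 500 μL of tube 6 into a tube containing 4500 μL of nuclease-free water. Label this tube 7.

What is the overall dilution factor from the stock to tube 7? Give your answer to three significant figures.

Step 1: 80 μL + 920 μL = 1000 μL total → factor 1000/80 = 12.5
Step 2: 100 μL + 300 μL = 400 μL total → factor 400/100 = 4
Step 3: 150 μL brought to 750 μL → factor 750/150 = 5
Step 4: 100 μL + 1900 μL = 2000 μL total → factor 2000/100 = 20
Step 5: 160 μL + 3040 μL = 3200 μL total → factor 3200/160 = 20
Step 6: 1.5 mL brought to 24 mL → factor 24/1.5 = 16
Step 7: 500 μL + 4500 μL = 5000 μL total → factor 5000/500 = 10
Overall dilution factor = 12.5 × 4 × 5 × 20 × 20 × 16 × 10 = 1.6 × 10^7

1.60 × 10^7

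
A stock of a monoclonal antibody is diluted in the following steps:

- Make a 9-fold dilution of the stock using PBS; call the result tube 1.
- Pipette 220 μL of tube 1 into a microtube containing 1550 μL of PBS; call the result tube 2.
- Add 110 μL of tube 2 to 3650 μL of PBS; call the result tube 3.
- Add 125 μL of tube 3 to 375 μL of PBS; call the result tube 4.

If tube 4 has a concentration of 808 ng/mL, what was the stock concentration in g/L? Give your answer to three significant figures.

Step 1: 9-fold → factor 9
Step 2: 220 μL + 1550 μL = 1770 μL total → factor 1770/220 = 8.0455
Step 3: 110 μL + 3650 μL = 3760 μL total → factor 3760/110 = 34.182
Step 4: 125 μL + 375 μL = 500 μL total → factor 500/125 = 4
Overall dilution factor = 9 × 8.0455 × 34.182 × 4 = 9900.3
Stock = 808 ng/mL × 9900.3 = 7.999 × 10^6 ng/mL = 8.00 g/L

8.00 g/L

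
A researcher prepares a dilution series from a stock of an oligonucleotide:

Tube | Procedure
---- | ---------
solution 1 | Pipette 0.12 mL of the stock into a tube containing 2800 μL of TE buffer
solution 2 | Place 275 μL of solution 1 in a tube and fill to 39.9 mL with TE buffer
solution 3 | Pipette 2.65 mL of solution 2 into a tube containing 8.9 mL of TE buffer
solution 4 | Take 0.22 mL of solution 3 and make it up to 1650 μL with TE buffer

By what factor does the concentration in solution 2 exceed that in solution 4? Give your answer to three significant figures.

32.7

Step 1: 0.12 mL + 2800 μL = 2.92 mL total → factor 2.92/0.12 = 24.333
Step 2: 275 μL brought to 39.9 mL → factor 39900/275 = 145.09
Step 3: 2.65 mL + 8.9 mL = 11.55 mL total → factor 11.55/2.65 = 4.3585
Step 4: 0.22 mL brought to 1650 μL → factor 1.65/0.22 = 7.5
Dilution factor to solution 2 = 3530.5; to solution 4 = 1.1541 × 10^5
[solution 2]/[solution 4] = (factor to solution 4)/(factor to solution 2) = 1.1541 × 10^5/3530.5 = 32.7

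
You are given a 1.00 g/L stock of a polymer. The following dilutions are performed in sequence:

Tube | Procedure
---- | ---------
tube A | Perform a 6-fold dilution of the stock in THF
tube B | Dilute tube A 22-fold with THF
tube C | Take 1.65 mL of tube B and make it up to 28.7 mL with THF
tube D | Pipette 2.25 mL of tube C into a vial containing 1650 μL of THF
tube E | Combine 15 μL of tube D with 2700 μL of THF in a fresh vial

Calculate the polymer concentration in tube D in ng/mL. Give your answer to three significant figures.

251 ng/mL

Step 1: 6-fold → factor 6
Step 2: 22-fold → factor 22
Step 3: 1.65 mL brought to 28.7 mL → factor 28.7/1.65 = 17.394
Step 4: 2.25 mL + 1650 μL = 3.9 mL total → factor 3.9/2.25 = 1.7333
Dilution factor through tube D = 6 × 22 × 17.394 × 1.7333 = 3979.7
[tube D] = 1.00 g/L / 3979.7 = 0.0002513 g/L = 251 ng/mL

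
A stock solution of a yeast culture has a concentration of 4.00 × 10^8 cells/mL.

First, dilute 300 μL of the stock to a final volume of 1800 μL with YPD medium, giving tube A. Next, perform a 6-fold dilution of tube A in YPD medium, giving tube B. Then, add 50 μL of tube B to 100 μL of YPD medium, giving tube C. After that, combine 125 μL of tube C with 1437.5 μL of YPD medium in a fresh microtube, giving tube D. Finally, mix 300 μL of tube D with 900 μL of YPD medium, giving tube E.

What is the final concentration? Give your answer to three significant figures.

7.41 × 10^4 cells/mL

Step 1: 300 μL brought to 1800 μL → factor 1800/300 = 6
Step 2: 6-fold → factor 6
Step 3: 50 μL + 100 μL = 150 μL total → factor 150/50 = 3
Step 4: 125 μL + 1437.5 μL = 1562.5 μL total → factor 1562.5/125 = 12.5
Step 5: 300 μL + 900 μL = 1200 μL total → factor 1200/300 = 4
Overall dilution factor = 6 × 6 × 3 × 12.5 × 4 = 5400
Final = 4.00 × 10^8 cells/mL / 5400 = 7.41 × 10^4 cells/mL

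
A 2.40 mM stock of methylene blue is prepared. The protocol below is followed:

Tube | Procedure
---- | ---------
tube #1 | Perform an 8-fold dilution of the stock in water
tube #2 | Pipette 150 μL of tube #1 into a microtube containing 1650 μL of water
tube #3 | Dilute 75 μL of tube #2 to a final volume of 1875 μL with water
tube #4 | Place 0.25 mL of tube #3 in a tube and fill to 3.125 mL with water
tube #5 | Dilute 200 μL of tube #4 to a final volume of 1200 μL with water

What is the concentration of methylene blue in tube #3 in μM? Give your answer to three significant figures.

1.00 μM

Step 1: 8-fold → factor 8
Step 2: 150 μL + 1650 μL = 1800 μL total → factor 1800/150 = 12
Step 3: 75 μL brought to 1875 μL → factor 1875/75 = 25
Dilution factor through tube #3 = 8 × 12 × 25 = 2400
[tube #3] = 2.40 mM / 2400 = 0.001000 mM = 1.00 μM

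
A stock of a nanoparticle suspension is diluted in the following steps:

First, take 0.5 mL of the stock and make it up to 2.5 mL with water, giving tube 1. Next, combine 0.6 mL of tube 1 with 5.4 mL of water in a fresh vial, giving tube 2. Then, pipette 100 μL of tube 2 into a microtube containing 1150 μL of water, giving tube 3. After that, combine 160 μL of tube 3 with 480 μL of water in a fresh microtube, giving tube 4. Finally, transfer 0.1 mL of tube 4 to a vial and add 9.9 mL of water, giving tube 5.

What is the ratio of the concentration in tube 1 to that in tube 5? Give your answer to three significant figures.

Step 1: 0.5 mL brought to 2.5 mL → factor 2.5/0.5 = 5
Step 2: 0.6 mL + 5.4 mL = 6 mL total → factor 6/0.6 = 10
Step 3: 100 μL + 1150 μL = 1250 μL total → factor 1250/100 = 12.5
Step 4: 160 μL + 480 μL = 640 μL total → factor 640/160 = 4
Step 5: 0.1 mL + 9.9 mL = 10 mL total → factor 10/0.1 = 100
Dilution factor to tube 1 = 5; to tube 5 = 2.5 × 10^5
[tube 1]/[tube 5] = (factor to tube 5)/(factor to tube 1) = 2.5 × 10^5/5 = 5.00 × 10^4

5.00 × 10^4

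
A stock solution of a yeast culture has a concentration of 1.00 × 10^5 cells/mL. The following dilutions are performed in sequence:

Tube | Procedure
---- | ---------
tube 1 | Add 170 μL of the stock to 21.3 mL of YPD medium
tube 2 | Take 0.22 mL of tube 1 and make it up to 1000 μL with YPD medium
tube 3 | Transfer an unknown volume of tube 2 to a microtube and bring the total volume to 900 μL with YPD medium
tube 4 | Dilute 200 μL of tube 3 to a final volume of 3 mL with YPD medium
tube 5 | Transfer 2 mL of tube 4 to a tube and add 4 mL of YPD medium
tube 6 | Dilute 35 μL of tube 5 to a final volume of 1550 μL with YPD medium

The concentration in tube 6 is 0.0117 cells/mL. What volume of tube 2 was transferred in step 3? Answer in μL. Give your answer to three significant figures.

120 μL

Step 1: 170 μL + 21.3 mL = 21470 μL total → factor 21470/170 = 126.29
Step 2: 0.22 mL brought to 1000 μL → factor 1/0.22 = 4.5455
Step 3: v brought to 900 μL → factor = 900 μL/v
Step 4: 200 μL brought to 3 mL → factor 3000/200 = 15
Step 5: 2 mL + 4 mL = 6 mL total → factor 6/2 = 3
Step 6: 35 μL brought to 1550 μL → factor 1550/35 = 44.286
Product of known-step factors = 1.144 × 10^6
Overall factor = 1.00 × 10^5 cells/mL / (0.0117 cells/mL) = 8.547 × 10^6
Step-3 factor = 8.547 × 10^6 / 1.144 × 10^6 = 7.471
v = 900 μL / 7.471 = 120 μL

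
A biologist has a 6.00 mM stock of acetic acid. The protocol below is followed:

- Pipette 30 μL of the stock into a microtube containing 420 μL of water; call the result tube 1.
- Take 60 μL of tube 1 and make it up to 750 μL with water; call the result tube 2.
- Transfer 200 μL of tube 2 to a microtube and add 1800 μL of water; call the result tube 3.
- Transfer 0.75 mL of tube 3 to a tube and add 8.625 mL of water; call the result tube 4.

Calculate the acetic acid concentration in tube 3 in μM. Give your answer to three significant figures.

Step 1: 30 μL + 420 μL = 450 μL total → factor 450/30 = 15
Step 2: 60 μL brought to 750 μL → factor 750/60 = 12.5
Step 3: 200 μL + 1800 μL = 2000 μL total → factor 2000/200 = 10
Dilution factor through tube 3 = 15 × 12.5 × 10 = 1875
[tube 3] = 6.00 mM / 1875 = 0.003200 mM = 3.20 μM

3.20 μM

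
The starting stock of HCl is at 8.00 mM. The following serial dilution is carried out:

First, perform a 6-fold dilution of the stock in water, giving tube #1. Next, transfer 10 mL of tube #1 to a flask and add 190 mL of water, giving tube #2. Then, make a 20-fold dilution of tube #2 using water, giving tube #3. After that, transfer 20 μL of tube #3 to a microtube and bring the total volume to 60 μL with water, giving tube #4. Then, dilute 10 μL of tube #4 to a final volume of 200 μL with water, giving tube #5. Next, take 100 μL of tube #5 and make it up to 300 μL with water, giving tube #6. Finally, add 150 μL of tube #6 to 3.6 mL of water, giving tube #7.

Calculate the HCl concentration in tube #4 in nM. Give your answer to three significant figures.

1.11 × 10^3 nM

Step 1: 6-fold → factor 6
Step 2: 10 mL + 190 mL = 200 mL total → factor 200/10 = 20
Step 3: 20-fold → factor 20
Step 4: 20 μL brought to 60 μL → factor 60/20 = 3
Dilution factor through tube #4 = 6 × 20 × 20 × 3 = 7200
[tube #4] = 8.00 mM / 7200 = 0.001111 mM = 1.11 × 10^3 nM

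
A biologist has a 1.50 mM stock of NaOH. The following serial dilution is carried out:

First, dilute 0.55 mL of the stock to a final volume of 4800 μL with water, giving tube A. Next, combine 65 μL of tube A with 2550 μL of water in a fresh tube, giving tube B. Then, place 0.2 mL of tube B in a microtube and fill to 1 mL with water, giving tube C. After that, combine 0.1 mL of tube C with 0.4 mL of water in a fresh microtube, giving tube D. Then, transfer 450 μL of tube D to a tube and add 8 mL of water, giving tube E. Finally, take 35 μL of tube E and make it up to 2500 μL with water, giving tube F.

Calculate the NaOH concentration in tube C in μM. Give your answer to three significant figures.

0.854 μM

Step 1: 0.55 mL brought to 4800 μL → factor 4.8/0.55 = 8.7273
Step 2: 65 μL + 2550 μL = 2615 μL total → factor 2615/65 = 40.231
Step 3: 0.2 mL brought to 1 mL → factor 1/0.2 = 5
Dilution factor through tube C = 8.7273 × 40.231 × 5 = 1755.5
[tube C] = 1.50 mM / 1755.5 = 0.0008544 mM = 0.854 μM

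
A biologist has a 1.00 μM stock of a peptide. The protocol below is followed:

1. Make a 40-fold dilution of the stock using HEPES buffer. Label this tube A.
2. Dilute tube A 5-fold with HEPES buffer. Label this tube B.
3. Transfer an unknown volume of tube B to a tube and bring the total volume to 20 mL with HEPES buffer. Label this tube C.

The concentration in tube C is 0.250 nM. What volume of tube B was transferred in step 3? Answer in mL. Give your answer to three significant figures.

1.00 mL

Step 1: 40-fold → factor 40
Step 2: 5-fold → factor 5
Step 3: v brought to 20 mL → factor = 20 mL/v
Product of known-step factors = 200
Overall factor = 1.00 μM / (0.250 nM) = 4000
Step-3 factor = 4000 / 200 = 20
v = 20 mL / 20 = 1.00 mL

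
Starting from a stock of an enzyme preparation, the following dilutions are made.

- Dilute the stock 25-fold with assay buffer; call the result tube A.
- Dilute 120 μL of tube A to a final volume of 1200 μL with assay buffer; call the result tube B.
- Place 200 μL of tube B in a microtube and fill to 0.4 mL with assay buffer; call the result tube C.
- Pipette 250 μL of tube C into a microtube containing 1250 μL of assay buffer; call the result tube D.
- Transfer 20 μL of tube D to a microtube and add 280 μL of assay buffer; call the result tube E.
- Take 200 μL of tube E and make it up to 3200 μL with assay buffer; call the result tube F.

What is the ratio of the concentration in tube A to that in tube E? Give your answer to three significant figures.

Step 1: 25-fold → factor 25
Step 2: 120 μL brought to 1200 μL → factor 1200/120 = 10
Step 3: 200 μL brought to 0.4 mL → factor 400/200 = 2
Step 4: 250 μL + 1250 μL = 1500 μL total → factor 1500/250 = 6
Step 5: 20 μL + 280 μL = 300 μL total → factor 300/20 = 15
Dilution factor to tube A = 25; to tube E = 45000
[tube A]/[tube E] = (factor to tube E)/(factor to tube A) = 45000/25 = 1.80 × 10^3

1.80 × 10^3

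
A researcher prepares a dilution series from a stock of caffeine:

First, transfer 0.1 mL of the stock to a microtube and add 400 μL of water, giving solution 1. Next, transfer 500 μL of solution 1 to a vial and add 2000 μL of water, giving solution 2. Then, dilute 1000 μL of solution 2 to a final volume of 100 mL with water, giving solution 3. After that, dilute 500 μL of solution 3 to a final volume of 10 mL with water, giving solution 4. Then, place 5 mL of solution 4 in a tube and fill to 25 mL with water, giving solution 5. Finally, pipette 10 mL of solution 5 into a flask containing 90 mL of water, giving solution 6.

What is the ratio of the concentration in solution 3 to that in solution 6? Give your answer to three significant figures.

Step 1: 0.1 mL + 400 μL = 0.5 mL total → factor 0.5/0.1 = 5
Step 2: 500 μL + 2000 μL = 2500 μL total → factor 2500/500 = 5
Step 3: 1000 μL brought to 100 mL → factor 1 × 10^5/1000 = 100
Step 4: 500 μL brought to 10 mL → factor 10000/500 = 20
Step 5: 5 mL brought to 25 mL → factor 25/5 = 5
Step 6: 10 mL + 90 mL = 100 mL total → factor 100/10 = 10
Dilution factor to solution 3 = 2500; to solution 6 = 2.5 × 10^6
[solution 3]/[solution 6] = (factor to solution 6)/(factor to solution 3) = 2.5 × 10^6/2500 = 1.00 × 10^3

1.00 × 10^3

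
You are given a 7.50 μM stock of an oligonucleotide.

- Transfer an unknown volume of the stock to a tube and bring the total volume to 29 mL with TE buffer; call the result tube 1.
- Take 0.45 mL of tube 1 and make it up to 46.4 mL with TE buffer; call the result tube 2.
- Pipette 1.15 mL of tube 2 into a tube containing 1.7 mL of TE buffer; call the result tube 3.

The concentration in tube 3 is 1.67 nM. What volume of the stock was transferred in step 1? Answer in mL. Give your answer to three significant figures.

Step 1: v brought to 29 mL → factor = 29 mL/v
Step 2: 0.45 mL brought to 46.4 mL → factor 46.4/0.45 = 103.11
Step 3: 1.15 mL + 1.7 mL = 2.85 mL total → factor 2.85/1.15 = 2.4783
Product of known-step factors = 255.54
Overall factor = 7.50 μM / (1.67 nM) = 4491
Step-1 factor = 4491 / 255.54 = 17.575
v = 29 mL / 17.575 = 1.65 mL

1.65 mL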